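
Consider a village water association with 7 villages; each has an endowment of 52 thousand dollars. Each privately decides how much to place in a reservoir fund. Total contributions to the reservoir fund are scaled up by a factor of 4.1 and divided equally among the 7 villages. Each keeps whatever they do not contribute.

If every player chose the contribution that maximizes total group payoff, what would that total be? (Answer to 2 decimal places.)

Each contributed unit returns 4.100 to the group as a whole (0.5857 to each of 7 players), which exceeds 1, so the social optimum is full contribution: group total = 4.100 × 364 = 1492.40.

1492.40 thousand dollars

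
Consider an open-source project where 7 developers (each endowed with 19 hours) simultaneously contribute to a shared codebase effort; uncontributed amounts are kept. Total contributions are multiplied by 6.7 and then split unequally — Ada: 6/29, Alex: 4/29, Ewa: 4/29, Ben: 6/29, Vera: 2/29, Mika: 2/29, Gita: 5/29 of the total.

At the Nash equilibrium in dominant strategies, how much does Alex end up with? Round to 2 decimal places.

71.68 hours

Each unit j contributes comes back to j as 6.7 × (j's share), so j prefers to contribute only if that share exceeds 1/6.7 = 0.1493; otherwise keeping the unit dominates.
The shares above 0.1493 belong to Ada, Ben and Gita, contributing 19 each; the remaining 4 contribute 0. Total contributed: 57.
Alex keeps 19 and receives 6.7 × 57 × 4/29 = 52.68 from the shared codebase effort, for a payoff of 71.68.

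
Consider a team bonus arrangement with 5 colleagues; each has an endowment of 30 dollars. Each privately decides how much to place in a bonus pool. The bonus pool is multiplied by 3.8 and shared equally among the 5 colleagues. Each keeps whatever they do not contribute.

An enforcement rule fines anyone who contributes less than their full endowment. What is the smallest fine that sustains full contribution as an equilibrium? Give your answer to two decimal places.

7.20 dollars

Given the others contribute fully, the best deviation is to contribute 0 (any partial contribution still incurs the fine and gives up units whose private return 0.7600 is below 1).
Deviating from 30 to 0 saves 30 dollars but forfeits the deviator's share of the drop in the bonus pool: 3.8/5 × 30 = 22.80.
So the deviation gain is 30 − 22.80 = 7.20, and the fine must be at least 7.20 dollars to wipe it out.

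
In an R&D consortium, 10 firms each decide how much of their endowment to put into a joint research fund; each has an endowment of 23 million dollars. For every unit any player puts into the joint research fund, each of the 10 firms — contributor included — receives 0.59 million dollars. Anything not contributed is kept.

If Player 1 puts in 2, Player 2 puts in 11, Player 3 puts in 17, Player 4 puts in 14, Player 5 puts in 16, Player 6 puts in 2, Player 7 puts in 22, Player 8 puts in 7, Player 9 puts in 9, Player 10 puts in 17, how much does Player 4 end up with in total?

Total contributed: 2 + 11 + 17 + 14 + 16 + 2 + 22 + 7 + 9 + 17 = 117.
Each receives 0.59 × 117 = 69.03 from the joint research fund.
Player 4 keeps 23 − 14 = 9, so Player 4's payoff is 9 + 69.03 = 78.03.

78.03 million dollars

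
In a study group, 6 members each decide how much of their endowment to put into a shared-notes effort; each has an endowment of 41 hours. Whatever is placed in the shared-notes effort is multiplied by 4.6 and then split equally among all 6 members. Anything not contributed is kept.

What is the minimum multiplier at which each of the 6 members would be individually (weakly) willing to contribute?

6

A contributed unit returns (multiplier)/6 to its contributor.
This reaches 1 exactly when the multiplier is 6.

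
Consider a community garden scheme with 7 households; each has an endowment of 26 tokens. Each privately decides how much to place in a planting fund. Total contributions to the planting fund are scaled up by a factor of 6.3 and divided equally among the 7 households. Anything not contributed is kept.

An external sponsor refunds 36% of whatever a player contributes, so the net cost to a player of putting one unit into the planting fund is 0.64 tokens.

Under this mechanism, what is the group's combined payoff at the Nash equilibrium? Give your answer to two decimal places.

1212.12 tokens

With the mechanism, a contributed unit returns (6.3/7) / 0.64 = 1.4063 per unit of net cost to the contributor — now above 1 — so contributing fully is weakly dominant for every player.
At the Nash equilibrium everyone contributes 26. Group total payoff = 7 × (26 × 0.36 + 6.3 × 26) = 1212.12.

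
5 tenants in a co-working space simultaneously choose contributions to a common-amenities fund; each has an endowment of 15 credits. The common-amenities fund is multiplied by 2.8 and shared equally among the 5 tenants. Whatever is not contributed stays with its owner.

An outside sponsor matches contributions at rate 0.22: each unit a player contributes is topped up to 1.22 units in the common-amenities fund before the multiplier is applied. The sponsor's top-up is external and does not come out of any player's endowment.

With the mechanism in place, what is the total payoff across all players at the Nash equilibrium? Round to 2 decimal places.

With the mechanism, a contributed unit returns 2.8 × 1.22 / 5 = 0.6832 per unit of net cost — still below 1 — so contributing 0 remains dominant for every player.
Everyone keeps their endowment and the group total is 5 × 15 = 75.

75.00 credits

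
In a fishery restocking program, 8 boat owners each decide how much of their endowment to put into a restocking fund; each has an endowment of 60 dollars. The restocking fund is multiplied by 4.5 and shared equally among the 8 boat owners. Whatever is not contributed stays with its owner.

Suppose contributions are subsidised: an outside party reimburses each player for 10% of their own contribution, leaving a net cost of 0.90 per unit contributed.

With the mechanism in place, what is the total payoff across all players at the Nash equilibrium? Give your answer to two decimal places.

The effective private return is (4.5/8) / 0.90 = 0.6250, which is still under 1, so the mechanism doesn't change anyone's dominant strategy: zero contribution.
At the Nash equilibrium no one contributes; group total payoff = 8 × 60 = 480.

480.00 dollars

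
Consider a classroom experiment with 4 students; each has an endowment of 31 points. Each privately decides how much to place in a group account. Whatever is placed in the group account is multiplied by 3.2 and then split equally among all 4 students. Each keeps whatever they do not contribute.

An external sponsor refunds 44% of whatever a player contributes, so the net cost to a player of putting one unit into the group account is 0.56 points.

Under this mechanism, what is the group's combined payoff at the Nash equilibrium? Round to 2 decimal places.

451.36 points

With the mechanism, a contributed unit returns (3.2/4) / 0.56 = 1.4286 per unit of net cost to the contributor — now above 1 — so contributing fully is weakly dominant for every player.
At the Nash equilibrium everyone contributes 31. Group total payoff = 4 × (31 × 0.44 + 3.2 × 31) = 451.36.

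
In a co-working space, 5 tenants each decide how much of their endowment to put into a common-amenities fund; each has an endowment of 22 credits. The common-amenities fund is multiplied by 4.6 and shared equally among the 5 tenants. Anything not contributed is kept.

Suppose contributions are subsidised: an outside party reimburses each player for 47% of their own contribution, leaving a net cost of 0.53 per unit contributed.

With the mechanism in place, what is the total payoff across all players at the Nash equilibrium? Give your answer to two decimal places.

The effective private return per unit is now (4.6/5) / 0.53 = 1.7358 > 1, so every player's dominant strategy flips to full contribution.
At the Nash equilibrium everyone contributes 22. Group total payoff = 5 × (22 × 0.47 + 4.6 × 22) = 557.70.

557.70 credits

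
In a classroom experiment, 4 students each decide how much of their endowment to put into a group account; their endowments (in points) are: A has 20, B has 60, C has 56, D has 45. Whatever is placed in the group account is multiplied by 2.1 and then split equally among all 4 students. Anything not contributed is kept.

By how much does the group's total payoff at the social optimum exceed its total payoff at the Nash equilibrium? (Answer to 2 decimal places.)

The private return per contributed unit is 2.1/4 = 0.5250 < 1 for every player regardless of endowment, so the Nash equilibrium is zero contribution and the group total is Σ E_j = 20 + 60 + 56 + 45 = 181.
Each contributed unit returns 2.100 to the group, so the social optimum is full contribution by everyone: group total = 2.100 × 181 = 380.10.
Efficiency loss = (2.100 − 1) × 181 = 199.10.

199.10 points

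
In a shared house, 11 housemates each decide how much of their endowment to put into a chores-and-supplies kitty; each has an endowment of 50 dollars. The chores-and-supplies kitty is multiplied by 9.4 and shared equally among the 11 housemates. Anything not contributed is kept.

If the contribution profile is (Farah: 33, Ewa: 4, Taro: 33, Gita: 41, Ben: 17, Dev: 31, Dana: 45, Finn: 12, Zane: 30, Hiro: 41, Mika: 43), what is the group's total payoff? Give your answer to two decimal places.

Total contributed: 33 + 4 + 33 + 41 + 17 + 31 + 45 + 12 + 30 + 41 + 43 = 330; total kept: 11 × 50 − 330 = 220.
The chores-and-supplies kitty pays out 9.4 × 330 = 3102.00 in aggregate.
Group total = 220 + 3102.00 = 3322.00.

3322.00 dollars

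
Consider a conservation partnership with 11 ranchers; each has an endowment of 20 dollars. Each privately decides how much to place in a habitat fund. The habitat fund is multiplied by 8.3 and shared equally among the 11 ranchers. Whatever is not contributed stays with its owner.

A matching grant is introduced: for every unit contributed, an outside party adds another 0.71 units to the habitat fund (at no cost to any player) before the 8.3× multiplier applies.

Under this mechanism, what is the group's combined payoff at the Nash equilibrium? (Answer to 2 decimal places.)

3122.46 dollars

With the mechanism, a contributed unit returns 8.3 × 1.71 / 11 = 1.2903 per unit of net cost to the contributor — now above 1 — so contributing fully is weakly dominant for every player.
At the Nash equilibrium everyone contributes 20. Group total payoff = 8.3 × 1.71 × 220 = 3122.46.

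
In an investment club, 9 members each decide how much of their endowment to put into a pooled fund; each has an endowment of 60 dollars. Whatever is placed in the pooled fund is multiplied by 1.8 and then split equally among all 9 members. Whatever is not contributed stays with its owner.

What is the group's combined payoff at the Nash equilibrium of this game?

Each contributed unit returns 1.8/9 = 0.2000 to its contributor — below 1 — so contributing 0 is dominant for every player. At the Nash equilibrium everyone keeps their 60, and the group total is 9 × 60 = 540.

540.00 dollars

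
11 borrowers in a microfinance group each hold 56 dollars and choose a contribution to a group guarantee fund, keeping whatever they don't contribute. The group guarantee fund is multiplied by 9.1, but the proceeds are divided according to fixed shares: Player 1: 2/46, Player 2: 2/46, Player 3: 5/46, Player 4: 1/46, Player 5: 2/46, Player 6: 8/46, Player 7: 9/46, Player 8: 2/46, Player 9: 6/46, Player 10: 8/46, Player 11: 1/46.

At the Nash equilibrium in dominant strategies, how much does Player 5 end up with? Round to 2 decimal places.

144.63 dollars

Player j's private return per contributed unit is 9.1 × (j's share). Contributing is weakly dominant for j when that share is at least 1/9.1 = 0.1099, and contributing 0 is dominant otherwise.
Player 6, Player 7, Player 9 and Player 10 are above the threshold, contributing 56 each; the remaining 7 contribute 0. Total contributed: 224.
Player 5 keeps 56 and receives 9.1 × 224 × 2/46 = 88.63 from the group guarantee fund, for a payoff of 144.63.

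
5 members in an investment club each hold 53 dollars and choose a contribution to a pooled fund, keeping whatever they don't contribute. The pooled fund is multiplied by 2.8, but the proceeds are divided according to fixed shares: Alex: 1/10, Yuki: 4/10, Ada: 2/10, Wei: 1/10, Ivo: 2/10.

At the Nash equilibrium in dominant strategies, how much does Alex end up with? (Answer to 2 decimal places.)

A player with share s gets back 2.8·s per unit contributed, so full contribution is dominant for anyone with s > 1/2.8 = 0.3571 and zero contribution is dominant for anyone below.
Yuki alone (share 4/10) is above the threshold, contributing 53; the remaining 4 contribute 0. Total contributed: 53.
Alex keeps 53 and receives 2.8 × 53 × 1/10 = 14.84 from the pooled fund, for a payoff of 67.84.

67.84 dollars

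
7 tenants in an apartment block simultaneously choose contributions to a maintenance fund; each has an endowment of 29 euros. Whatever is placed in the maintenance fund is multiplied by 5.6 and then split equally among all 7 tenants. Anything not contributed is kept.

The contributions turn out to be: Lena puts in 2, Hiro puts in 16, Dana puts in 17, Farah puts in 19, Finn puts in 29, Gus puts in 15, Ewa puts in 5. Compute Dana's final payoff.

94.40 euros

Total contributed: 2 + 16 + 17 + 19 + 29 + 15 + 5 = 103.
Each receives 5.6 × 103 / 7 = 82.40 from the maintenance fund.
Dana keeps 29 − 17 = 12, so Dana's payoff is 12 + 82.40 = 94.40.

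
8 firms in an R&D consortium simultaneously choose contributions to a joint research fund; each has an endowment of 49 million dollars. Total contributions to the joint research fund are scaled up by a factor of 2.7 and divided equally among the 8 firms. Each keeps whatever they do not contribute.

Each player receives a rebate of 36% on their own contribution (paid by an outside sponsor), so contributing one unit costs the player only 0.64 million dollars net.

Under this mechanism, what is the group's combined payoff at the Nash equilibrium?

With the mechanism, a contributed unit returns (2.7/8) / 0.64 = 0.5273 per unit of net cost — still below 1 — so contributing 0 remains dominant for every player.
Everyone keeps their endowment and the group total is 8 × 49 = 392.

392.00 million dollars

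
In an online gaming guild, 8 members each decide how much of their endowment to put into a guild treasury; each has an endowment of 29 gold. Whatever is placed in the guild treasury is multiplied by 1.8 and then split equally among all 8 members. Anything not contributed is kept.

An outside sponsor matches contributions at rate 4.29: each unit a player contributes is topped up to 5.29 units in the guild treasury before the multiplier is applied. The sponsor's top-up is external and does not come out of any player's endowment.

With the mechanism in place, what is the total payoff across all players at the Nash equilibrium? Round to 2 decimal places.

2209.10 gold

With the mechanism, a contributed unit returns 1.8 × 5.29 / 8 = 1.1903 per unit of net cost to the contributor — now above 1 — so contributing fully is weakly dominant for every player.
At the Nash equilibrium everyone contributes 29. Group total payoff = 1.8 × 5.29 × 232 = 2209.10.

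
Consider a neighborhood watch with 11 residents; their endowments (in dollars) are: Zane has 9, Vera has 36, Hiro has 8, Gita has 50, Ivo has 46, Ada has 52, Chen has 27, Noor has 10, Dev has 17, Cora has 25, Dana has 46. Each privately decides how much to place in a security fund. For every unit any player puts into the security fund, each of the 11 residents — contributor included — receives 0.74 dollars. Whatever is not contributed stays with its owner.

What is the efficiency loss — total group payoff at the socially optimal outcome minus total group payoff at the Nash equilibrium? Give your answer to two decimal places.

The private return per contributed unit is 0.74 < 1 for everyone, so the Nash equilibrium is zero contribution and the group total is Σ E_j = 9 + 36 + 8 + 50 + 46 + 52 + 27 + 10 + 17 + 25 + 46 = 326.
Each contributed unit returns 8.140 to the group, so the social optimum is full contribution by everyone: group total = 8.140 × 326 = 2653.64.
Efficiency loss = (8.140 − 1) × 326 = 2327.64.

2327.64 dollars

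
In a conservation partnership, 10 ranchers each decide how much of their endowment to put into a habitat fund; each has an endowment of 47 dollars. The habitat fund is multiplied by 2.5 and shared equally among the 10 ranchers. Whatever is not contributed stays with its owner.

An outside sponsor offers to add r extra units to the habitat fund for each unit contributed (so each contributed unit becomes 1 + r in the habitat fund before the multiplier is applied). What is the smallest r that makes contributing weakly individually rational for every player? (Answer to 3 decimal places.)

With matching at rate r, one contributed unit becomes (1 + r) in the habitat fund and returns 2.5 × (1 + r) / 10 to the contributor.
Setting this equal to 1: 1 + r = 10/2.5 = 4.0000.
So the minimum matching rate is r = 4.0000 − 1 = 3.000.

3.000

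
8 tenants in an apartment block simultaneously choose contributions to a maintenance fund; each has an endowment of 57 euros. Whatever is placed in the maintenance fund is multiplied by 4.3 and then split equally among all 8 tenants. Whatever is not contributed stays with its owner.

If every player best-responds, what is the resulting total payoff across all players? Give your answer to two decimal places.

456.00 euros

Each contributed unit returns 4.3/8 = 0.5375 to its contributor — below 1 — so contributing 0 is dominant for every player. At the Nash equilibrium everyone keeps their 57, and the group total is 8 × 57 = 456.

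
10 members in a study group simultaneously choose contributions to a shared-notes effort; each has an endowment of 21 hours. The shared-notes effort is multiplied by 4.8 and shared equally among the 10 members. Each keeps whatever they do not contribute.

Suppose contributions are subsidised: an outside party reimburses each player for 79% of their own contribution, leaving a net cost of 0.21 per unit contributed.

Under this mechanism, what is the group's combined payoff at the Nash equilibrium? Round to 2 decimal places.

Under the mechanism each unit contributed yields (4.8/10) / 0.21 = 2.2857 back to its contributor per unit of net cost, which exceeds 1, making full contribution the dominant choice for everyone.
So the Nash equilibrium is full contribution by all 10; the group earns 10 × (21 × 0.79 + 4.8 × 21) = 1173.90.

1173.90 hours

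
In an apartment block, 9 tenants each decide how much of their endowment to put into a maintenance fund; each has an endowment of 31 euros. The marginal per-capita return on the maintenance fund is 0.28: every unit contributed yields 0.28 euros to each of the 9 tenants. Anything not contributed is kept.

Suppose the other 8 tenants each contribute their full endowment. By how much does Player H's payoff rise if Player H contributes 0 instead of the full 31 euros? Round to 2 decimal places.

22.32 euros

Switching from a contribution of 31 to 0 lets Player H keep an extra 31 euros, but lowers the maintenance fund by 31, which costs Player H their own share of that drop: 0.28 × 31 = 8.68.
Net gain = 31 − 8.68 = 22.32. The private return per contributed unit (0.28) is below 1, so free-riding is indeed the best response regardless of what the others do.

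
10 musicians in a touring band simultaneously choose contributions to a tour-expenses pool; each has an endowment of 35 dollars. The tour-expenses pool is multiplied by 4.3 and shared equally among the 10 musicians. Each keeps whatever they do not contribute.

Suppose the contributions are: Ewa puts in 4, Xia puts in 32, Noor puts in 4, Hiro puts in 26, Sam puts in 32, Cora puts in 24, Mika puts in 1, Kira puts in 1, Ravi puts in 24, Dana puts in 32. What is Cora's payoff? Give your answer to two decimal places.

88.40 dollars

Total contributed: 4 + 32 + 4 + 26 + 32 + 24 + 1 + 1 + 24 + 32 = 180.
Each receives 4.3 × 180 / 10 = 77.40 from the tour-expenses pool.
Cora keeps 35 − 24 = 11, so Cora's payoff is 11 + 77.40 = 88.40.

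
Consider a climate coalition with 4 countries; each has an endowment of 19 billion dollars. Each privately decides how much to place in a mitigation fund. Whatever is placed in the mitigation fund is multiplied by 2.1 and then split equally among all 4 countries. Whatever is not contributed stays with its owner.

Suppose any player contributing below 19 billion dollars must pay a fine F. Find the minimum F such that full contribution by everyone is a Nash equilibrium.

Given the others contribute fully, the best deviation is to contribute 0 (any partial contribution still incurs the fine and gives up units whose private return 0.5250 is below 1).
Deviating from 19 to 0 saves 19 billion dollars but forfeits the deviator's share of the drop in the mitigation fund: 2.1/4 × 19 = 9.97.
So the deviation gain is 19 − 9.97 = 9.03, and the fine must be at least 9.03 billion dollars to wipe it out.

9.03 billion dollars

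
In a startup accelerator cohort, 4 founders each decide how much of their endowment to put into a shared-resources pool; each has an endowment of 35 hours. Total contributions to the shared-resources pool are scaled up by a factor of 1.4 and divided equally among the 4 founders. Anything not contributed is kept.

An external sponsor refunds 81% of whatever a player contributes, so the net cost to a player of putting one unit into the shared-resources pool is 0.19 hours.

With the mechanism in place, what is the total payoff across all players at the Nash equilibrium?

309.40 hours

With the mechanism, a contributed unit returns (1.4/4) / 0.19 = 1.8421 per unit of net cost to the contributor — now above 1 — so contributing fully is weakly dominant for every player.
At the Nash equilibrium everyone contributes 35. Group total payoff = 4 × (35 × 0.81 + 1.4 × 35) = 309.40.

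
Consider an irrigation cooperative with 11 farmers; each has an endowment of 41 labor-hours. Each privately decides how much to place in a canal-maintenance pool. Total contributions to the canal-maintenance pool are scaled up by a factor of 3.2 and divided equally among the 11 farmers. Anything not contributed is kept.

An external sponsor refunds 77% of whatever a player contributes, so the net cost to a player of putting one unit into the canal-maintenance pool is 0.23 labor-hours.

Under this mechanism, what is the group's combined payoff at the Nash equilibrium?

1790.47 labor-hours

With the mechanism, a contributed unit returns (3.2/11) / 0.23 = 1.2648 per unit of net cost to the contributor — now above 1 — so contributing fully is weakly dominant for every player.
So the Nash equilibrium is full contribution by all 11; the group earns 11 × (41 × 0.77 + 3.2 × 41) = 1790.47.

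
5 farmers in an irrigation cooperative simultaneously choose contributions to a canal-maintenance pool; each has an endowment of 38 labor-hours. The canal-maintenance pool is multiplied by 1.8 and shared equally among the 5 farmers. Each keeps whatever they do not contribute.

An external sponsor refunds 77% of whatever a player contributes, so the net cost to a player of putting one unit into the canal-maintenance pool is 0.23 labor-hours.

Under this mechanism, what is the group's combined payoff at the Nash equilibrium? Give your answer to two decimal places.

With the mechanism, a contributed unit returns (1.8/5) / 0.23 = 1.5652 per unit of net cost to the contributor — now above 1 — so contributing fully is weakly dominant for every player.
So the Nash equilibrium is full contribution by all 5; the group earns 5 × (38 × 0.77 + 1.8 × 38) = 488.30.

488.30 labor-hours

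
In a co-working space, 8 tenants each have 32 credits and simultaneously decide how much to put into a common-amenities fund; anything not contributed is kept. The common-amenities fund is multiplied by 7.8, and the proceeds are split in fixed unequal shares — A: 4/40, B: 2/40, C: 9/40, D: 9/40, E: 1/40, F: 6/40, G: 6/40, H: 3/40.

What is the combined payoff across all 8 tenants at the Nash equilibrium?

A player with share s gets back 7.8·s per unit contributed, so full contribution is dominant for anyone with s > 1/7.8 = 0.1282 and zero contribution is dominant for anyone below.
The shares above 0.1282 belong to C, D, F and G, contributing 32 each; the remaining 4 contribute 0. Total contributed: 128.
The common-amenities fund pays out 7.8 × 128 = 998.40 in total (split across the unequal shares, but the aggregate is all that matters for the group sum).
The 4 free-riders keep 32 each, adding 128. Group total = 128 + 998.40 = 1126.40.

1126.40 credits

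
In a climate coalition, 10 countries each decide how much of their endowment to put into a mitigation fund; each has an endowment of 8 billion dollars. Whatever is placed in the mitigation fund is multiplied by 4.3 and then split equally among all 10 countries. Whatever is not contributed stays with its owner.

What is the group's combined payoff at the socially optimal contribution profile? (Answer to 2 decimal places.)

344.00 billion dollars

Each contributed unit returns 4.300 to the group as a whole (0.4300 to each of 10 players), which exceeds 1, so the social optimum is full contribution: group total = 4.300 × 80 = 344.00.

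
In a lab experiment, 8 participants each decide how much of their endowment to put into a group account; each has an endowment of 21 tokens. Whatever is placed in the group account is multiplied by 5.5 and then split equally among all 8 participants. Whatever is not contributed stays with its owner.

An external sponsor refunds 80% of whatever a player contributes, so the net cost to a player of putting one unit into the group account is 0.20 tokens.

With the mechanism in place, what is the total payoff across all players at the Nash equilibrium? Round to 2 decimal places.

1058.40 tokens

The effective private return per unit is now (5.5/8) / 0.20 = 3.4375 > 1, so every player's dominant strategy flips to full contribution.
At the Nash equilibrium everyone contributes 21. Group total payoff = 8 × (21 × 0.80 + 5.5 × 21) = 1058.40.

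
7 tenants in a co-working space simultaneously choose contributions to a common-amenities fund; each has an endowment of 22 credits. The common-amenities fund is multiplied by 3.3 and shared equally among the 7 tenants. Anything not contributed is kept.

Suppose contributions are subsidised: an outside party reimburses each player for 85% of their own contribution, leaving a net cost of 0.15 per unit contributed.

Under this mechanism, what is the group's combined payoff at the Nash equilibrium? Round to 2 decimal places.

The effective private return per unit is now (3.3/7) / 0.15 = 3.1429 > 1, so every player's dominant strategy flips to full contribution.
So the Nash equilibrium is full contribution by all 7; the group earns 7 × (22 × 0.85 + 3.3 × 22) = 639.10.

639.10 credits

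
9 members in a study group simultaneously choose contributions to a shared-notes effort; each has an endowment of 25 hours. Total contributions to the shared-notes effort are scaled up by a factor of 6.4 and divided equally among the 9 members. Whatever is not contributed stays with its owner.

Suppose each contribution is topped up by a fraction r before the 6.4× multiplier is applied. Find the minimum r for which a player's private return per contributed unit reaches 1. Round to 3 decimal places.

0.406

With matching at rate r, one contributed unit becomes (1 + r) in the shared-notes effort and returns 6.4 × (1 + r) / 9 to the contributor.
Setting this equal to 1: 1 + r = 9/6.4 = 1.4063.
So the minimum matching rate is r = 1.4063 − 1 = 0.406.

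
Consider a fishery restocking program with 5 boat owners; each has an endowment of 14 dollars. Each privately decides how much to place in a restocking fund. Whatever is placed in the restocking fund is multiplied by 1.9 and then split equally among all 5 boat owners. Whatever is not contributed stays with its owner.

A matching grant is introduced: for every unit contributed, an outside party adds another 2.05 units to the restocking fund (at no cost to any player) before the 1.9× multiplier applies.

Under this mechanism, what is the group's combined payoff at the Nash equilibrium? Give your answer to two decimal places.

The effective private return per unit is now 1.9 × 3.05 / 5 = 1.1590 > 1, so every player's dominant strategy flips to full contribution.
At the Nash equilibrium everyone contributes 14. Group total payoff = 1.9 × 3.05 × 70 = 405.65.

405.65 dollars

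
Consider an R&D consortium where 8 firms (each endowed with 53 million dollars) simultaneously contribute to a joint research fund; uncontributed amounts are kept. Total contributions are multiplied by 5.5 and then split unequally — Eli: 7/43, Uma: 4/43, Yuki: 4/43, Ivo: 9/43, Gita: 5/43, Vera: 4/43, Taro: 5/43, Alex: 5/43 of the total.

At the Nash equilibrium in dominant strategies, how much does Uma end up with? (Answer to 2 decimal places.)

For player j, contributing a unit is worthwhile iff 5.5 × (j's share) ≥ 1, i.e. iff j's share is at least 0.1818.
Only Ivo (9/43) clears that bar, contributing 53; the remaining 7 contribute 0. Total contributed: 53.
Uma keeps 53 and receives 5.5 × 53 × 4/43 = 27.12 from the joint research fund, for a payoff of 80.12.

80.12 million dollars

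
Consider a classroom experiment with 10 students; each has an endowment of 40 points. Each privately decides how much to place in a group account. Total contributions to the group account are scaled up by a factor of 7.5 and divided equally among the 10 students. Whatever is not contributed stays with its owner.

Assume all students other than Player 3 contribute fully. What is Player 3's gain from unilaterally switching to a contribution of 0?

10.00 points

Switching from a contribution of 40 to 0 lets Player 3 keep an extra 40 points, but lowers the group account by 40, which costs Player 3 their own share of that drop: 7.5/10 × 40 = 30.00.
Net gain = 40 − 30.00 = 10.00. The private return per contributed unit (0.7500) is below 1, so free-riding is indeed the best response regardless of what the others do.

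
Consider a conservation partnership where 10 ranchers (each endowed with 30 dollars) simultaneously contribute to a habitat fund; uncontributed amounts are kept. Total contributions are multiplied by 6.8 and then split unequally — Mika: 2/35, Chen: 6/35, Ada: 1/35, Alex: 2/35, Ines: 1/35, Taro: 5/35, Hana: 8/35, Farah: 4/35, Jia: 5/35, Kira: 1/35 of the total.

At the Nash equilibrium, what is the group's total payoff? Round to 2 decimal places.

For player j, contributing a unit is worthwhile iff 6.8 × (j's share) ≥ 1, i.e. iff j's share is at least 0.1471.
Chen and Hana are above the threshold, contributing 30 each; the remaining 8 contribute 0. Total contributed: 60.
The habitat fund pays out 6.8 × 60 = 408.00 in total (split across the unequal shares, but the aggregate is all that matters for the group sum).
The 8 free-riders keep 30 each, adding 240. Group total = 240 + 408.00 = 648.00.

648.00 dollars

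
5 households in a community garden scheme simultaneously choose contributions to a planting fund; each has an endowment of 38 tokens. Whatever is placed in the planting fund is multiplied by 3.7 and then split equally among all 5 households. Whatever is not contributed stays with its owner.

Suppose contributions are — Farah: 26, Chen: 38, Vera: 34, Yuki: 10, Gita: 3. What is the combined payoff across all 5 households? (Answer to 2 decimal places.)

Total contributed: 26 + 38 + 34 + 10 + 3 = 111; total kept: 5 × 38 − 111 = 79.
The planting fund pays out 3.7 × 111 = 410.70 in aggregate.
Group total = 79 + 410.70 = 489.70.

489.70 tokens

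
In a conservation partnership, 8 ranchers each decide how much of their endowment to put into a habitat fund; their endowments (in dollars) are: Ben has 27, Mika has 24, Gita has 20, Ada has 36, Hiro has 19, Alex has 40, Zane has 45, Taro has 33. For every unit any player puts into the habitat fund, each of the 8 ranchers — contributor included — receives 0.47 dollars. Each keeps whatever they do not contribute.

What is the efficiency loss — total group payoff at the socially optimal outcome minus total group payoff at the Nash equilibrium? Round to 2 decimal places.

673.44 dollars

The private return per contributed unit is 0.47 < 1 for everyone, so the Nash equilibrium is zero contribution and the group total is Σ E_j = 27 + 24 + 20 + 36 + 19 + 40 + 45 + 33 = 244.
Each contributed unit returns 3.760 to the group, so the social optimum is full contribution by everyone: group total = 3.760 × 244 = 917.44.
Efficiency loss = (3.760 − 1) × 244 = 673.44.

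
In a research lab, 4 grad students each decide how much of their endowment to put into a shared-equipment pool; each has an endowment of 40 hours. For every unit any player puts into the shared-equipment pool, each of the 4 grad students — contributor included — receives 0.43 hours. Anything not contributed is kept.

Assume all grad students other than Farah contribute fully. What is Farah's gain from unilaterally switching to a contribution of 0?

Switching from a contribution of 40 to 0 lets Farah keep an extra 40 hours, but lowers the shared-equipment pool by 40, which costs Farah their own share of that drop: 0.43 × 40 = 17.20.
Net gain = 40 − 17.20 = 22.80. The private return per contributed unit (0.43) is below 1, so free-riding is indeed the best response regardless of what the others do.

22.80 hours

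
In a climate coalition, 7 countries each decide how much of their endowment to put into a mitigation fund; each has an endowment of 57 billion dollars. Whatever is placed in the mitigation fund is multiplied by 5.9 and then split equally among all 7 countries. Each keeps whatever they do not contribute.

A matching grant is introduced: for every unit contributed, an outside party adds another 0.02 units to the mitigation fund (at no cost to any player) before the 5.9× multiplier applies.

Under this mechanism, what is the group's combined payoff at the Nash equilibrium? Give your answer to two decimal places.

399.00 billion dollars

The effective private return is 5.9 × 1.02 / 7 = 0.8597, which is still under 1, so the mechanism doesn't change anyone's dominant strategy: zero contribution.
Everyone keeps their endowment and the group total is 7 × 57 = 399.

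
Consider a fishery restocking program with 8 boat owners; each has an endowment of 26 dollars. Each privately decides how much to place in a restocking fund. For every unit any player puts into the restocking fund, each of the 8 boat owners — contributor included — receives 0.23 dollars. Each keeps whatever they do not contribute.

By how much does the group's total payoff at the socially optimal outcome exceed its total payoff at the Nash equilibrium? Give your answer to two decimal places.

174.72 dollars

The private return per contributed unit is 0.23 < 1, so contributing 0 is dominant for every player. At the Nash equilibrium everyone keeps their 26, and the group total is 8 × 26 = 208.
Each contributed unit returns 1.840 to the group as a whole (0.23 to each of 8 players), which exceeds 1, so the social optimum is full contribution: group total = 1.840 × 208 = 382.72.
Efficiency loss = 382.72 − 208 = 174.72.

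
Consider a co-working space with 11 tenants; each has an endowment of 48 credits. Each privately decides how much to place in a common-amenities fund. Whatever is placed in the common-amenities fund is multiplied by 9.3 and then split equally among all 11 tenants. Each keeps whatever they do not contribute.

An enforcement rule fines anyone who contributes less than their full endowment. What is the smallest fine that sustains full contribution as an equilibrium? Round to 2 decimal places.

7.42 credits

Given the others contribute fully, the best deviation is to contribute 0 (any partial contribution still incurs the fine and gives up units whose private return 0.8455 is below 1).
Deviating from 48 to 0 saves 48 credits but forfeits the deviator's share of the drop in the common-amenities fund: 9.3/11 × 48 = 40.58.
So the deviation gain is 48 − 40.58 = 7.42, and the fine must be at least 7.42 credits to wipe it out.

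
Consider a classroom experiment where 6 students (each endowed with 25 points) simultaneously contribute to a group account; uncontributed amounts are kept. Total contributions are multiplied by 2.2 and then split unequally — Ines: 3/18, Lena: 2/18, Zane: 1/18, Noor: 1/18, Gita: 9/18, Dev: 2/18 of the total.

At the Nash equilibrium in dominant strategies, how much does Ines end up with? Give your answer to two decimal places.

Each unit j contributes comes back to j as 2.2 × (j's share), so j prefers to contribute only if that share exceeds 1/2.2 = 0.4545; otherwise keeping the unit dominates.
Only Gita (9/18) clears that bar, contributing 25; the remaining 5 contribute 0. Total contributed: 25.
Ines keeps 25 and receives 2.2 × 25 × 3/18 = 9.17 from the group account, for a payoff of 34.17.

34.17 points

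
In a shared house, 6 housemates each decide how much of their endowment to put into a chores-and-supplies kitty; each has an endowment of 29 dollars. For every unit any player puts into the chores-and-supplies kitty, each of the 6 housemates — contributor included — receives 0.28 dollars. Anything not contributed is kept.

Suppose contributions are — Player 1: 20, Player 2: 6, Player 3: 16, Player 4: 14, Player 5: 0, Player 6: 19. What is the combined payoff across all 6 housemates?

Total contributed: 20 + 6 + 16 + 14 + 0 + 19 = 75; total kept: 6 × 29 − 75 = 99.
The chores-and-supplies kitty pays out 0.28 × 6 × 75 = 126.00 in aggregate.
Group total = 99 + 126.00 = 225.00.

225.00 dollars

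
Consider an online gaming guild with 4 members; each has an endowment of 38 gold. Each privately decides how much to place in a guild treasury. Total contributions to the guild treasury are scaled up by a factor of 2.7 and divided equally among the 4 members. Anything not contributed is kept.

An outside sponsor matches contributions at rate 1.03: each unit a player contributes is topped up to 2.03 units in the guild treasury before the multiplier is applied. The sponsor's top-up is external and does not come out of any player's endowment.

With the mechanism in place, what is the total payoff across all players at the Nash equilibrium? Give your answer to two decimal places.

The effective private return per unit is now 2.7 × 2.03 / 4 = 1.3703 > 1, so every player's dominant strategy flips to full contribution.
So the Nash equilibrium is full contribution by all 4; the group earns 2.7 × 2.03 × 152 = 833.11.

833.11 gold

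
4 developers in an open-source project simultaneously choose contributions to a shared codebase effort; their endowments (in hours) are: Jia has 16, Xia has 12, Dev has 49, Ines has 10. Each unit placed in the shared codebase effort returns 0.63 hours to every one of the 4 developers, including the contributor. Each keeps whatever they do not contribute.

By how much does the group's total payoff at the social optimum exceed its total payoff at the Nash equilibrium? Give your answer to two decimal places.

The private return per contributed unit is 0.63 < 1 for everyone, so the Nash equilibrium is zero contribution and the group total is Σ E_j = 16 + 12 + 49 + 10 = 87.
Each contributed unit returns 2.520 to the group, so the social optimum is full contribution by everyone: group total = 2.520 × 87 = 219.24.
Efficiency loss = (2.520 − 1) × 87 = 132.24.

132.24 hours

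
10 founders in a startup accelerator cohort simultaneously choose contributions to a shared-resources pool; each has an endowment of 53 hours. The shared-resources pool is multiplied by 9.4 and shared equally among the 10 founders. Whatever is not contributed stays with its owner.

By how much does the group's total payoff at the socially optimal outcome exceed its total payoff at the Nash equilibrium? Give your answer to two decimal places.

4452.00 hours

Each contributed unit returns 9.4/10 = 0.9400 to its contributor — below 1 — so contributing 0 is dominant for every player. At the Nash equilibrium everyone keeps their 53, and the group total is 10 × 53 = 530.
Each contributed unit returns 9.400 to the group as a whole (0.9400 to each of 10 players), which exceeds 1, so the social optimum is full contribution: group total = 9.400 × 530 = 4982.00.
Efficiency loss = 4982.00 − 530 = 4452.00.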